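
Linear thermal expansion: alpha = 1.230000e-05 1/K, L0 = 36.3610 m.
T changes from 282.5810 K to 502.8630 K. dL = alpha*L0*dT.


dT = 220.2820 K
dL = 1.230000e-05 * 36.3610 * 220.2820 = 0.098519 m
L_final = 36.459519 m

dL = 0.098519 m


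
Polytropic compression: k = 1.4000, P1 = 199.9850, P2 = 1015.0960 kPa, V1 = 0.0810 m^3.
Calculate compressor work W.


(k-1)/k = 0.2857
(P2/P1)^exp = 1.5906
W = 3.5000 * 199.9850 * 0.0810 * (1.5906 - 1) = 33.4873 kJ

33.4873 kJ


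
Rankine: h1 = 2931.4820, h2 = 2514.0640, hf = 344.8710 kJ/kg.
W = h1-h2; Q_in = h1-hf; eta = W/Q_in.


W = 417.4180 kJ/kg
Q_in = 2586.6110 kJ/kg
eta = 0.1614 = 16.1376%

eta = 16.1376%


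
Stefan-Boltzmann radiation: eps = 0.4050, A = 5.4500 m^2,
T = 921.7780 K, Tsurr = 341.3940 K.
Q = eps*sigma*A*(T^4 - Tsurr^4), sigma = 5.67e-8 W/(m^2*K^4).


T^4 = 7.2195e+11
Tsurr^4 = 1.3584e+10
Q = 0.4050 * 5.67e-8 * 5.4500 * 7.0836e+11 = 88652.4151 W

88652.4151 W


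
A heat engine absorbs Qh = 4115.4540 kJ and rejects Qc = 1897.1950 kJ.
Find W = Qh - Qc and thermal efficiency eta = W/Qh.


W = 4115.4540 - 1897.1950 = 2218.2590 kJ
eta = 2218.2590 / 4115.4540 = 0.5390 = 53.9007%

W = 2218.2590 kJ, eta = 53.9007%


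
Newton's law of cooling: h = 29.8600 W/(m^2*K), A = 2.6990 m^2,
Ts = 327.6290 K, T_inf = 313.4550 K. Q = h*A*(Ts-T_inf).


dT = 14.1740 K
Q = 29.8600 * 2.6990 * 14.1740 = 1142.3130 W

1142.3130 W


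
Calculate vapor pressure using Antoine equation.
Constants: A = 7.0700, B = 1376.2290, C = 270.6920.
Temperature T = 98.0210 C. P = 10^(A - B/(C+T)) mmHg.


C+T = 368.7130
B/(C+T) = 3.7325
log10(P) = 7.0700 - 3.7325 = 3.3375
P = 10^3.3375 = 2175.0991 mmHg

2175.0991 mmHg


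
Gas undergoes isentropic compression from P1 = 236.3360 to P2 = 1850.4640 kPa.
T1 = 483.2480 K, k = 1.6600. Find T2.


(k-1)/k = 0.3976
(P2/P1)^exp = 2.2665
T2 = 483.2480 * 2.2665 = 1095.2588 K

1095.2588 K


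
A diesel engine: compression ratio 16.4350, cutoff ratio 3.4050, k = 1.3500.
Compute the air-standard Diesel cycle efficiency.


r^(k-1) = 2.6639
rc^k = 5.2283
eta = 0.5111 = 51.1129%

51.1129%


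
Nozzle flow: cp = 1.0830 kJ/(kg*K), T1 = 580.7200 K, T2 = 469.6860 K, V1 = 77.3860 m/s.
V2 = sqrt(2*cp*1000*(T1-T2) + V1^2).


dT = 111.0340 K
2*cp*1000*dT = 240499.6440
V1^2 = 5988.5930
V2 = sqrt(246488.2370) = 496.4758 m/s

496.4758 m/s


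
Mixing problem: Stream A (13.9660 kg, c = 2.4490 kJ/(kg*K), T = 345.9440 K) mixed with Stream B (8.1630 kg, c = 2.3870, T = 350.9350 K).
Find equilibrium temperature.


num = 18670.2275
den = 53.6878
Tf = 347.7554 K

347.7554 K


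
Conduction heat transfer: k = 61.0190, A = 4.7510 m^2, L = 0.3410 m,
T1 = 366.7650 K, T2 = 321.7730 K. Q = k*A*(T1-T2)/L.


dT = 44.9920 K
Q = 61.0190 * 4.7510 * 44.9920 / 0.3410 = 38249.9645 W

38249.9645 W


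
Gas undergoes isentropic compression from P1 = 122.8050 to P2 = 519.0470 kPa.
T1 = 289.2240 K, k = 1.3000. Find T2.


(k-1)/k = 0.2308
(P2/P1)^exp = 1.3946
T2 = 289.2240 * 1.3946 = 403.3608 K

403.3608 K


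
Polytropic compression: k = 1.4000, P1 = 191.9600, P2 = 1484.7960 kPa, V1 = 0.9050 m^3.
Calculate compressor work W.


(k-1)/k = 0.2857
(P2/P1)^exp = 1.7941
W = 3.5000 * 191.9600 * 0.9050 * (1.7941 - 1) = 482.8341 kJ

482.8341 kJ


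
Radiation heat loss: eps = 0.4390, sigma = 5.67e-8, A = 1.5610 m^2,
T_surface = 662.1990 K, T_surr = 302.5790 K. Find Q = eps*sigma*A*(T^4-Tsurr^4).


T^4 = 1.9229e+11
Tsurr^4 = 8.3821e+09
Q = 0.4390 * 5.67e-8 * 1.5610 * 1.8391e+11 = 7145.7534 W

7145.7534 W


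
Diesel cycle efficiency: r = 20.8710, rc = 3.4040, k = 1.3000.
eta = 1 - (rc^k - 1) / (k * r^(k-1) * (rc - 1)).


r^(k-1) = 2.4881
rc^k = 4.9157
eta = 0.4964 = 49.6418%

49.6418%


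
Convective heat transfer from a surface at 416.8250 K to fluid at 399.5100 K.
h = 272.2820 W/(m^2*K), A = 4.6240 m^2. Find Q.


dT = 17.3150 K
Q = 272.2820 * 4.6240 * 17.3150 = 21800.1385 W

21800.1385 W


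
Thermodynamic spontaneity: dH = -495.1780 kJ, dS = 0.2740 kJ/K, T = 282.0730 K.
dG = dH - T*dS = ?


T*dS = 282.0730 * 0.2740 = 77.2880 kJ
dG = -495.1780 - 77.2880 = -572.4660 kJ (spontaneous)

dG = -572.4660 kJ, spontaneous


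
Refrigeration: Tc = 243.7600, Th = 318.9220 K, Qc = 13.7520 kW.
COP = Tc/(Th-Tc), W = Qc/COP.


COP = 243.7600 / 75.1620 = 3.2431
W = 13.7520 / 3.2431 = 4.2404 kW

COP = 3.2431, W = 4.2404 kW


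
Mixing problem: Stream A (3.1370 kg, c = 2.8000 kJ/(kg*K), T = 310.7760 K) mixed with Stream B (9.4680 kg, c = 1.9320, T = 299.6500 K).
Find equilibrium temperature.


num = 8210.9826
den = 27.0758
Tf = 303.2594 K

303.2594 K


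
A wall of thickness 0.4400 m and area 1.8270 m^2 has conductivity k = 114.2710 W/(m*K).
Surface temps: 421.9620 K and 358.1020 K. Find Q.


dT = 63.8600 K
Q = 114.2710 * 1.8270 * 63.8600 / 0.4400 = 30300.5710 W

30300.5710 W


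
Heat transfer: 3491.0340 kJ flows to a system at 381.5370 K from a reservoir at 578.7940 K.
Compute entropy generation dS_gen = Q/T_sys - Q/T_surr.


dS_sys = 3491.0340/381.5370 = 9.1499 kJ/K
dS_surr = -3491.0340/578.7940 = -6.0316 kJ/K
dS_gen = 9.1499 - 6.0316 = 3.1184 kJ/K (irreversible)

dS_gen = 3.1184 kJ/K, irreversible


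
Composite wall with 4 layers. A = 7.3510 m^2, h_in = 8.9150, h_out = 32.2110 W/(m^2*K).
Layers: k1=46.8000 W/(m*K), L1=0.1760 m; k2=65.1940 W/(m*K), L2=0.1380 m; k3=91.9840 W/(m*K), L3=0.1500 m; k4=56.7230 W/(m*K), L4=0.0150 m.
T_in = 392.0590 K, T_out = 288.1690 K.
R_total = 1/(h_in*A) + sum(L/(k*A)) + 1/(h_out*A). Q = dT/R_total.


R_conv_in = 1/(8.9150*7.3510) = 0.0153
R_1 = 0.1760/(46.8000*7.3510) = 0.0005
R_2 = 0.1380/(65.1940*7.3510) = 0.0003
R_3 = 0.1500/(91.9840*7.3510) = 0.0002
R_4 = 0.0150/(56.7230*7.3510) = 3.5974e-05
R_conv_out = 1/(32.2110*7.3510) = 0.0042
R_total = 0.0205 K/W
Q = 103.8900 / 0.0205 = 5057.9740 W

R_total = 0.0205 K/W, Q = 5057.9740 W


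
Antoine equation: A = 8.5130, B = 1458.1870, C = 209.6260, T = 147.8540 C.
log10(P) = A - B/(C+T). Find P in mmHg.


C+T = 357.4800
B/(C+T) = 4.0791
log10(P) = 8.5130 - 4.0791 = 4.4339
P = 10^4.4339 = 27159.8299 mmHg

27159.8299 mmHg


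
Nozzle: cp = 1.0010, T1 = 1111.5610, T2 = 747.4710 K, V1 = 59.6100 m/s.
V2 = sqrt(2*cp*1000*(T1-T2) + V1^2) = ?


dT = 364.0900 K
2*cp*1000*dT = 728908.1800
V1^2 = 3553.3521
V2 = sqrt(732461.5321) = 855.8397 m/s

855.8397 m/s


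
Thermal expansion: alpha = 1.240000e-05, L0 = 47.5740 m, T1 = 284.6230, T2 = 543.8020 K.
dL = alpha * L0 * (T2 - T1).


dT = 259.1790 K
dL = 1.240000e-05 * 47.5740 * 259.1790 = 0.152894 m
L_final = 47.726894 m

dL = 0.152894 m


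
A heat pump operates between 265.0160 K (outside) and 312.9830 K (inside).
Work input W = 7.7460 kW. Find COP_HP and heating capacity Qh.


COP = 312.9830 / 47.9670 = 6.5250
Qh = 6.5250 * 7.7460 = 50.5424 kW

COP = 6.5250, Qh = 50.5424 kW


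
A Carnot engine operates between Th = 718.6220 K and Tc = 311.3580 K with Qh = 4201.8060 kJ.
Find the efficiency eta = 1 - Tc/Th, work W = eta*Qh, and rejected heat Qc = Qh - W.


eta = 1 - 311.3580/718.6220 = 0.5667
W = 0.5667 * 4201.8060 = 2381.2857 kJ
Qc = 4201.8060 - 2381.2857 = 1820.5203 kJ

eta = 56.6729%, W = 2381.2857 kJ, Qc = 1820.5203 kJ


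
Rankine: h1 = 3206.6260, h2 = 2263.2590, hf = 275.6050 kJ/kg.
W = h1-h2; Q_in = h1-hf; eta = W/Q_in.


W = 943.3670 kJ/kg
Q_in = 2931.0210 kJ/kg
eta = 0.3219 = 32.1856%

eta = 32.1856%


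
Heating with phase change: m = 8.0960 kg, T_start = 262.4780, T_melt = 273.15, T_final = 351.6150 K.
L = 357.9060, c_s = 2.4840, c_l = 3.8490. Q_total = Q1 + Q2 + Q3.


Q1 (sensible, solid) = 8.0960 * 2.4840 * 10.6720 = 214.6189 kJ
Q2 (latent) = 8.0960 * 357.9060 = 2897.6070 kJ
Q3 (sensible, liquid) = 8.0960 * 3.8490 * 78.4650 = 2445.0874 kJ
Q_total = 5557.3133 kJ

5557.3133 kJ


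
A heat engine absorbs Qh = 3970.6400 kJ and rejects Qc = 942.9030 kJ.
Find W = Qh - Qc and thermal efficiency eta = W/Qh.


W = 3970.6400 - 942.9030 = 3027.7370 kJ
eta = 3027.7370 / 3970.6400 = 0.7625 = 76.2531%

W = 3027.7370 kJ, eta = 76.2531%


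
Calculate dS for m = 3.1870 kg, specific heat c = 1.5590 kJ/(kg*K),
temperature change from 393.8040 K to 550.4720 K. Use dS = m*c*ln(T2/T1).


T2/T1 = 1.3978
ln(T2/T1) = 0.3349
dS = 3.1870 * 1.5590 * 0.3349 = 1.6641 kJ/K

1.6641 kJ/K


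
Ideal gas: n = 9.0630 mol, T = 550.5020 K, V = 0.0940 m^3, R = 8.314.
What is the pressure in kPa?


P = nRT/V = 9.0630 * 8.314 * 550.5020 / 0.0940
= 41480.2057 / 0.0940 = 441278.7839 Pa = 441.2788 kPa

441.2788 kPa


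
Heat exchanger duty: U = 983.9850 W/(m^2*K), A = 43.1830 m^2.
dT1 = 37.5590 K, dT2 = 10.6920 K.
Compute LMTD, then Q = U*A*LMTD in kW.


LMTD = 21.3838 K
Q = 983.9850 * 43.1830 * 21.3838 = 908628.9703 W = 908.6290 kW

908.6290 kW


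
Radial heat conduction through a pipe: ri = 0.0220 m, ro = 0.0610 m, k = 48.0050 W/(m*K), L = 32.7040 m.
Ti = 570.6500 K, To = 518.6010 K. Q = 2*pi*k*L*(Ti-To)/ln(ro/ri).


dT = 52.0490 K
ln(ro/ri) = 1.0198
Q = 2*pi*48.0050*32.7040*52.0490 / 1.0198 = 503444.0615 W

503444.0615 W


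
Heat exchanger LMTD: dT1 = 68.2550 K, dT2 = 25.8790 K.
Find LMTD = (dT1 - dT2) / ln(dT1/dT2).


dT1/dT2 = 2.6375
ln(dT1/dT2) = 0.9698
LMTD = 42.3760 / 0.9698 = 43.6948 K

43.6948 K


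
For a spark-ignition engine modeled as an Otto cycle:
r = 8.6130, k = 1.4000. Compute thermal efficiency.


r^(k-1) = 2.3663
eta = 1 - 1/2.3663 = 0.5774 = 57.7392%

57.7392%


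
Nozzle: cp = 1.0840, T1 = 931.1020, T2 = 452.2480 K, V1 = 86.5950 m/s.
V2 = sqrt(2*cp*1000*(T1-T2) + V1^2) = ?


dT = 478.8540 K
2*cp*1000*dT = 1038155.4720
V1^2 = 7498.6940
V2 = sqrt(1045654.1660) = 1022.5723 m/s

1022.5723 m/s


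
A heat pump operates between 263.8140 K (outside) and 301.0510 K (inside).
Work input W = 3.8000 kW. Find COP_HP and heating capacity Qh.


COP = 301.0510 / 37.2370 = 8.0847
Qh = 8.0847 * 3.8000 = 30.7220 kW

COP = 8.0847, Qh = 30.7220 kW


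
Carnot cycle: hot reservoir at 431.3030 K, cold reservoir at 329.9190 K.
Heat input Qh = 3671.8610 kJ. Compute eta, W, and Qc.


eta = 1 - 329.9190/431.3030 = 0.2351
W = 0.2351 * 3671.8610 = 863.1240 kJ
Qc = 3671.8610 - 863.1240 = 2808.7370 kJ

eta = 23.5064%, W = 863.1240 kJ, Qc = 2808.7370 kJ


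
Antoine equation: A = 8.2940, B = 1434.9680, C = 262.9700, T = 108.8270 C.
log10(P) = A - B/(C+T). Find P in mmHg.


C+T = 371.7970
B/(C+T) = 3.8595
log10(P) = 8.2940 - 3.8595 = 4.4345
P = 10^4.4345 = 27192.7412 mmHg

27192.7412 mmHg


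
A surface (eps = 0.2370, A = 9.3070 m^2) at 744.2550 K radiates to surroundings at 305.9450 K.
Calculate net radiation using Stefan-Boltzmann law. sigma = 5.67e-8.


T^4 = 3.0682e+11
Tsurr^4 = 8.7614e+09
Q = 0.2370 * 5.67e-8 * 9.3070 * 2.9806e+11 = 37277.4551 W

37277.4551 W


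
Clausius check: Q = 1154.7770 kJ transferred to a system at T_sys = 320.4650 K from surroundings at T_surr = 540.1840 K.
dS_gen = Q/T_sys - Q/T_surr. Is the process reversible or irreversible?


dS_sys = 1154.7770/320.4650 = 3.6034 kJ/K
dS_surr = -1154.7770/540.1840 = -2.1377 kJ/K
dS_gen = 3.6034 - 2.1377 = 1.4657 kJ/K (irreversible)

dS_gen = 1.4657 kJ/K, irreversible


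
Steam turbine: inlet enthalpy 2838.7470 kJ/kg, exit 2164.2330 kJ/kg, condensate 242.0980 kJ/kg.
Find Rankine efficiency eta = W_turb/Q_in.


W = 674.5140 kJ/kg
Q_in = 2596.6490 kJ/kg
eta = 0.2598 = 25.9763%

eta = 25.9763%


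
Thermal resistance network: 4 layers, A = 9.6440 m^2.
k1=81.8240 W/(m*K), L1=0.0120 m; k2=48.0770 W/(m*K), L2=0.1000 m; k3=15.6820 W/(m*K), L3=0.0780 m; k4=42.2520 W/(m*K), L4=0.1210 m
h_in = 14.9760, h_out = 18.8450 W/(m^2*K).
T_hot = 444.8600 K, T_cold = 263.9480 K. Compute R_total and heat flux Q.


R_conv_in = 1/(14.9760*9.6440) = 0.0069
R_1 = 0.0120/(81.8240*9.6440) = 1.5207e-05
R_2 = 0.1000/(48.0770*9.6440) = 0.0002
R_3 = 0.0780/(15.6820*9.6440) = 0.0005
R_4 = 0.1210/(42.2520*9.6440) = 0.0003
R_conv_out = 1/(18.8450*9.6440) = 0.0055
R_total = 0.0135 K/W
Q = 180.9120 / 0.0135 = 13430.9856 W

R_total = 0.0135 K/W, Q = 13430.9856 W


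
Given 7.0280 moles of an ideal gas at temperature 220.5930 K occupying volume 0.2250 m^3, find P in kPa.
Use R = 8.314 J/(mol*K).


P = nRT/V = 7.0280 * 8.314 * 220.5930 / 0.2250
= 12889.4237 / 0.2250 = 57286.3276 Pa = 57.2863 kPa

57.2863 kPa


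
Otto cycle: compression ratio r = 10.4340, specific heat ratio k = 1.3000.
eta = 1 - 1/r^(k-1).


r^(k-1) = 2.0209
eta = 1 - 1/2.0209 = 0.5052 = 50.5160%

50.5160%


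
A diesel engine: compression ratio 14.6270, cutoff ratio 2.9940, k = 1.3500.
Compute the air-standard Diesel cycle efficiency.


r^(k-1) = 2.5574
rc^k = 4.3948
eta = 0.5069 = 50.6881%

50.6881%


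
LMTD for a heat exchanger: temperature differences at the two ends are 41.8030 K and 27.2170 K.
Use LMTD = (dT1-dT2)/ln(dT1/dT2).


dT1/dT2 = 1.5359
ln(dT1/dT2) = 0.4291
LMTD = 14.5860 / 0.4291 = 33.9900 K

33.9900 K


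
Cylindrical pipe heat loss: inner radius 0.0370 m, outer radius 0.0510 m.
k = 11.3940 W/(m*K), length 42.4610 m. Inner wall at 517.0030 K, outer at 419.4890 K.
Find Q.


dT = 97.5140 K
ln(ro/ri) = 0.3209
Q = 2*pi*11.3940*42.4610*97.5140 / 0.3209 = 923704.6032 W

923704.6032 W


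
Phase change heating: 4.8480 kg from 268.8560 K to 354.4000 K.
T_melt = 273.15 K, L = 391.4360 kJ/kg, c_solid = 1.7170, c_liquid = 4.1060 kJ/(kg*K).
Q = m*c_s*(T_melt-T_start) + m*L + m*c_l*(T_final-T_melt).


Q1 (sensible, solid) = 4.8480 * 1.7170 * 4.2940 = 35.7433 kJ
Q2 (latent) = 4.8480 * 391.4360 = 1897.6817 kJ
Q3 (sensible, liquid) = 4.8480 * 4.1060 * 81.2500 = 1617.3534 kJ
Q_total = 3550.7785 kJ

3550.7785 kJ


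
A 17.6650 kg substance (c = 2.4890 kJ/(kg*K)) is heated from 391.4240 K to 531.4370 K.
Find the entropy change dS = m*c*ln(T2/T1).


T2/T1 = 1.3577
ln(T2/T1) = 0.3058
dS = 17.6650 * 2.4890 * 0.3058 = 13.4452 kJ/K

13.4452 kJ/K


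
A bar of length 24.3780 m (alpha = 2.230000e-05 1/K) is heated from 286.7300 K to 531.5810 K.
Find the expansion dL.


dT = 244.8510 K
dL = 2.230000e-05 * 24.3780 * 244.8510 = 0.133108 m
L_final = 24.511108 m

dL = 0.133108 m


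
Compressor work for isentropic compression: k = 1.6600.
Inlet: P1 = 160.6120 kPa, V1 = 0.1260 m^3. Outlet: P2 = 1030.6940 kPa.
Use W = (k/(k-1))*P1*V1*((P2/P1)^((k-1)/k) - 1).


(k-1)/k = 0.3976
(P2/P1)^exp = 2.0941
W = 2.5152 * 160.6120 * 0.1260 * (2.0941 - 1) = 55.6885 kJ

55.6885 kJ


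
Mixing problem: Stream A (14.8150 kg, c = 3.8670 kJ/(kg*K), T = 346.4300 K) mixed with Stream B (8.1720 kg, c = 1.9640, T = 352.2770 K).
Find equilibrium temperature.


num = 25500.8161
den = 73.3394
Tf = 347.7096 K

347.7096 K


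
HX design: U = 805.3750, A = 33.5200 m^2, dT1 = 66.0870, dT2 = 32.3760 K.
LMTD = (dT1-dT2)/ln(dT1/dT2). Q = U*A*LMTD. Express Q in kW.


LMTD = 47.2438 K
Q = 805.3750 * 33.5200 * 47.2438 = 1275400.4043 W = 1275.4004 kW

1275.4004 kW


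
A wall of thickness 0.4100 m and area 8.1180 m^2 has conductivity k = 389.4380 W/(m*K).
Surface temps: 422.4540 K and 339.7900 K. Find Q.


dT = 82.6640 K
Q = 389.4380 * 8.1180 * 82.6640 / 0.4100 = 637411.5561 W

637411.5561 W


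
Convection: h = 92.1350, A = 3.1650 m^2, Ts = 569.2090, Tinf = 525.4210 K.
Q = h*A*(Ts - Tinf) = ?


dT = 43.7880 K
Q = 92.1350 * 3.1650 * 43.7880 = 12768.8994 W

12768.8994 W


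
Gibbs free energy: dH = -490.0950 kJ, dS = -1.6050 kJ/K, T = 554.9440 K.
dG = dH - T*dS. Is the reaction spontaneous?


T*dS = 554.9440 * -1.6050 = -890.6851 kJ
dG = -490.0950 + 890.6851 = 400.5901 kJ (non-spontaneous)

dG = 400.5901 kJ, non-spontaneous


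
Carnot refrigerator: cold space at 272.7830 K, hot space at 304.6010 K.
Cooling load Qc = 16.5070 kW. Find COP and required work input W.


COP = 272.7830 / 31.8180 = 8.5732
W = 16.5070 / 8.5732 = 1.9254 kW

COP = 8.5732, W = 1.9254 kW


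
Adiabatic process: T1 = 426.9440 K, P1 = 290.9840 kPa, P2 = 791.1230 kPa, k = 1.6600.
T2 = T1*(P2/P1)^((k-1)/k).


(k-1)/k = 0.3976
(P2/P1)^exp = 1.4883
T2 = 426.9440 * 1.4883 = 635.4395 K

635.4395 K


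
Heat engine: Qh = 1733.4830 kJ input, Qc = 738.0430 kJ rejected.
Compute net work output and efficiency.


W = 1733.4830 - 738.0430 = 995.4400 kJ
eta = 995.4400 / 1733.4830 = 0.5742 = 57.4243%

W = 995.4400 kJ, eta = 57.4243%


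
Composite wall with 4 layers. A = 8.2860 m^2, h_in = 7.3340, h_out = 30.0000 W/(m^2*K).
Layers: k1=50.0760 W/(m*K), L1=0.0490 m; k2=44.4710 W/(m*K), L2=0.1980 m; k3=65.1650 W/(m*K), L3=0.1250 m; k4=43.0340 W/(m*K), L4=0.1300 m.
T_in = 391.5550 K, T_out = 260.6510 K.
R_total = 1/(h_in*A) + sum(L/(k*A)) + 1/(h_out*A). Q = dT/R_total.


R_conv_in = 1/(7.3340*8.2860) = 0.0165
R_1 = 0.0490/(50.0760*8.2860) = 0.0001
R_2 = 0.1980/(44.4710*8.2860) = 0.0005
R_3 = 0.1250/(65.1650*8.2860) = 0.0002
R_4 = 0.1300/(43.0340*8.2860) = 0.0004
R_conv_out = 1/(30.0000*8.2860) = 0.0040
R_total = 0.0217 K/W
Q = 130.9040 / 0.0217 = 6024.1235 W

R_total = 0.0217 K/W, Q = 6024.1235 W


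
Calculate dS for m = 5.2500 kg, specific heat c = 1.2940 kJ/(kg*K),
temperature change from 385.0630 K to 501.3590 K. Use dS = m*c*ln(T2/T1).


T2/T1 = 1.3020
ln(T2/T1) = 0.2639
dS = 5.2500 * 1.2940 * 0.2639 = 1.7929 kJ/K

1.7929 kJ/K


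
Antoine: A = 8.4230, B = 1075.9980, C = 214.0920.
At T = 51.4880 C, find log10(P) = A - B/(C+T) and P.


C+T = 265.5800
B/(C+T) = 4.0515
log10(P) = 8.4230 - 4.0515 = 4.3715
P = 10^4.3715 = 23523.2664 mmHg

23523.2664 mmHg


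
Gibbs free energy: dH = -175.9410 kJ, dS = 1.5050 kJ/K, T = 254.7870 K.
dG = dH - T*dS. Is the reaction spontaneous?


T*dS = 254.7870 * 1.5050 = 383.4544 kJ
dG = -175.9410 - 383.4544 = -559.3954 kJ (spontaneous)

dG = -559.3954 kJ, spontaneous


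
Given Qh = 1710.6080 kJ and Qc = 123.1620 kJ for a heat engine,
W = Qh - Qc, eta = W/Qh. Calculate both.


W = 1710.6080 - 123.1620 = 1587.4460 kJ
eta = 1587.4460 / 1710.6080 = 0.9280 = 92.8001%

W = 1587.4460 kJ, eta = 92.8001%


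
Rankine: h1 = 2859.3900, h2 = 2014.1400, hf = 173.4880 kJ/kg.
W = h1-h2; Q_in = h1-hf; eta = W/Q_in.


W = 845.2500 kJ/kg
Q_in = 2685.9020 kJ/kg
eta = 0.3147 = 31.4699%

eta = 31.4699%


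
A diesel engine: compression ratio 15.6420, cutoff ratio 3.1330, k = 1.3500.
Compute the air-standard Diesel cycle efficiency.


r^(k-1) = 2.6182
rc^k = 4.6725
eta = 0.5129 = 51.2885%

51.2885%


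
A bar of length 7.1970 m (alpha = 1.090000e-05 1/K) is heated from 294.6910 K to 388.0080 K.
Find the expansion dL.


dT = 93.3170 K
dL = 1.090000e-05 * 7.1970 * 93.3170 = 0.007320 m
L_final = 7.204320 m

dL = 0.007320 m


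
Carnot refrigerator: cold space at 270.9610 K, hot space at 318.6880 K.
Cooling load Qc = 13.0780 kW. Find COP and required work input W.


COP = 270.9610 / 47.7270 = 5.6773
W = 13.0780 / 5.6773 = 2.3036 kW

COP = 5.6773, W = 2.3036 kW


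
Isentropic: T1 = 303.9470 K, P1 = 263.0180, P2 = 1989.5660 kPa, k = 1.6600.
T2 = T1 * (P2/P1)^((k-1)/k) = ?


(k-1)/k = 0.3976
(P2/P1)^exp = 2.2356
T2 = 303.9470 * 2.2356 = 679.5000 K

679.5000 K


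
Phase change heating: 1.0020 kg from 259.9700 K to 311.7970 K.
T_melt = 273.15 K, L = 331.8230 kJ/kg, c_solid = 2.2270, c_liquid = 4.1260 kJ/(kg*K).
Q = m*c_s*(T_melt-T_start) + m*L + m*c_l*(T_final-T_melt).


Q1 (sensible, solid) = 1.0020 * 2.2270 * 13.1800 = 29.4106 kJ
Q2 (latent) = 1.0020 * 331.8230 = 332.4866 kJ
Q3 (sensible, liquid) = 1.0020 * 4.1260 * 38.6470 = 159.7764 kJ
Q_total = 521.6736 kJ

521.6736 kJ


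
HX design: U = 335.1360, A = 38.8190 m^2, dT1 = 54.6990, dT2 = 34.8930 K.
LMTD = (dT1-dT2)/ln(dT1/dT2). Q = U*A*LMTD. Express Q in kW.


LMTD = 44.0565 K
Q = 335.1360 * 38.8190 * 44.0565 = 573159.2667 W = 573.1593 kW

573.1593 kW


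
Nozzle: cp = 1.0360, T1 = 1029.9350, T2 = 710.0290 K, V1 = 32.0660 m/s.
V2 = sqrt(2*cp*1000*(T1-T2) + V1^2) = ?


dT = 319.9060 K
2*cp*1000*dT = 662845.2320
V1^2 = 1028.2284
V2 = sqrt(663873.4604) = 814.7843 m/s

814.7843 m/s


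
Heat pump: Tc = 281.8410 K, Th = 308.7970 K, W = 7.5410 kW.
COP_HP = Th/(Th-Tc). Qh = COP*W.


COP = 308.7970 / 26.9560 = 11.4556
Qh = 11.4556 * 7.5410 = 86.3866 kW

COP = 11.4556, Qh = 86.3866 kW


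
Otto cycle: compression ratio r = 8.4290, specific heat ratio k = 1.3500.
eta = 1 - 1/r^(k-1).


r^(k-1) = 2.1087
eta = 1 - 1/2.1087 = 0.5258 = 52.5782%

52.5782%


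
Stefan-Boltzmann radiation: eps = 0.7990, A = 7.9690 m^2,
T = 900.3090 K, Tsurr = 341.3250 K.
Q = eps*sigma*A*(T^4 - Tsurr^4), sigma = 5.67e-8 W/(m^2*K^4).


T^4 = 6.5700e+11
Tsurr^4 = 1.3573e+10
Q = 0.7990 * 5.67e-8 * 7.9690 * 6.4343e+11 = 232291.8844 W

232291.8844 W


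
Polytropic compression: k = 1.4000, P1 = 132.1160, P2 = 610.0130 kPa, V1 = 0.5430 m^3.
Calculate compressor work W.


(k-1)/k = 0.2857
(P2/P1)^exp = 1.5482
W = 3.5000 * 132.1160 * 0.5430 * (1.5482 - 1) = 137.6428 kJ

137.6428 kJ


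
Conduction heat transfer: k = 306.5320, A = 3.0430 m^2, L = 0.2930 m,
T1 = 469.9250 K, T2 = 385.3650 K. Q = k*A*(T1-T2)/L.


dT = 84.5600 K
Q = 306.5320 * 3.0430 * 84.5600 / 0.2930 = 269200.0431 W

269200.0431 W


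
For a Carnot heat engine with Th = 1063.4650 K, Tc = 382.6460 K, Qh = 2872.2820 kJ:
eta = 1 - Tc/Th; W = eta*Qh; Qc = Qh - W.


eta = 1 - 382.6460/1063.4650 = 0.6402
W = 0.6402 * 2872.2820 = 1838.8044 kJ
Qc = 2872.2820 - 1838.8044 = 1033.4776 kJ

eta = 64.0189%, W = 1838.8044 kJ, Qc = 1033.4776 kJ


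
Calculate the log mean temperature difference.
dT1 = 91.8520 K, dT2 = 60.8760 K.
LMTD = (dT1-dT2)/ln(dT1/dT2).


dT1/dT2 = 1.5088
ln(dT1/dT2) = 0.4113
LMTD = 30.9760 / 0.4113 = 75.3052 K

75.3052 K


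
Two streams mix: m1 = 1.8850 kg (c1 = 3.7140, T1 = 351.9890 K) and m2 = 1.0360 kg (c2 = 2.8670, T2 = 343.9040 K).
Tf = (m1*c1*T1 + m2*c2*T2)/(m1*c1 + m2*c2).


num = 3485.7041
den = 9.9711
Tf = 349.5806 K

349.5806 K


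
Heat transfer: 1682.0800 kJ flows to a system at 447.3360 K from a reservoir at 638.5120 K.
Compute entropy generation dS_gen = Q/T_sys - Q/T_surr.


dS_sys = 1682.0800/447.3360 = 3.7602 kJ/K
dS_surr = -1682.0800/638.5120 = -2.6344 kJ/K
dS_gen = 3.7602 - 2.6344 = 1.1258 kJ/K (irreversible)

dS_gen = 1.1258 kJ/K, irreversible


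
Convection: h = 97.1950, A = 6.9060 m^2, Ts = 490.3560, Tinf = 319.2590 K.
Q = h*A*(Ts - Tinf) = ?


dT = 171.0970 K
Q = 97.1950 * 6.9060 * 171.0970 = 114845.2118 W

114845.2118 W


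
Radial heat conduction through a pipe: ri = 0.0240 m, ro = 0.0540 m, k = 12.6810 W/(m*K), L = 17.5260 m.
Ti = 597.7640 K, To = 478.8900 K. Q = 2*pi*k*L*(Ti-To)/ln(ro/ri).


dT = 118.8740 K
ln(ro/ri) = 0.8109
Q = 2*pi*12.6810*17.5260*118.8740 / 0.8109 = 204700.8150 W

204700.8150 W


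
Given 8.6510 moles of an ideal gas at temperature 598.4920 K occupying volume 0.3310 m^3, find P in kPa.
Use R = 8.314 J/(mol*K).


P = nRT/V = 8.6510 * 8.314 * 598.4920 / 0.3310
= 43046.1864 / 0.3310 = 130048.9015 Pa = 130.0489 kPa

130.0489 kPa


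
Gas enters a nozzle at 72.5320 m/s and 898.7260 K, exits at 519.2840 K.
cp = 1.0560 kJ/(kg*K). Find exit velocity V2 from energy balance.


dT = 379.4420 K
2*cp*1000*dT = 801381.5040
V1^2 = 5260.8910
V2 = sqrt(806642.3950) = 898.1327 m/s

898.1327 m/s


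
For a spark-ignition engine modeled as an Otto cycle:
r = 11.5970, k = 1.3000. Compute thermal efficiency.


r^(k-1) = 2.0859
eta = 1 - 1/2.0859 = 0.5206 = 52.0602%

52.0602%


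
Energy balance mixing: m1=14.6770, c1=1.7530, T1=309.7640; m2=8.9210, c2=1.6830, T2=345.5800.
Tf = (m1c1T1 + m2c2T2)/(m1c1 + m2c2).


num = 13158.4031
den = 40.7428
Tf = 322.9625 K

322.9625 K


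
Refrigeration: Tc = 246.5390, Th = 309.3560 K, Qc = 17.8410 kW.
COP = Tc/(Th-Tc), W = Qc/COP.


COP = 246.5390 / 62.8170 = 3.9247
W = 17.8410 / 3.9247 = 4.5458 kW

COP = 3.9247, W = 4.5458 kW


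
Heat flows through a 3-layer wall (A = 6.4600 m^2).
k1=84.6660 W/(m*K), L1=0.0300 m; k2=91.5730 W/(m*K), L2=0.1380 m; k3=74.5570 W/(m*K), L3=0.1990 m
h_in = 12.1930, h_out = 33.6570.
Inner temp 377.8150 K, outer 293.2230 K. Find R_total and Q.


R_conv_in = 1/(12.1930*6.4600) = 0.0127
R_1 = 0.0300/(84.6660*6.4600) = 5.4850e-05
R_2 = 0.1380/(91.5730*6.4600) = 0.0002
R_3 = 0.1990/(74.5570*6.4600) = 0.0004
R_conv_out = 1/(33.6570*6.4600) = 0.0046
R_total = 0.0180 K/W
Q = 84.5920 / 0.0180 = 4700.5177 W

R_total = 0.0180 K/W, Q = 4700.5177 W


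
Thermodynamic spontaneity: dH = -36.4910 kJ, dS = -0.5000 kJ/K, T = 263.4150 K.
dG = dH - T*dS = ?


T*dS = 263.4150 * -0.5000 = -131.7075 kJ
dG = -36.4910 + 131.7075 = 95.2165 kJ (non-spontaneous)

dG = 95.2165 kJ, non-spontaneous


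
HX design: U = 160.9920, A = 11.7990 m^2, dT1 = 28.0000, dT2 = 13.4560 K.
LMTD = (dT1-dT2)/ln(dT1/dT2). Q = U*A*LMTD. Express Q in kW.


LMTD = 19.8477 K
Q = 160.9920 * 11.7990 * 19.8477 = 37701.6282 W = 37.7016 kW

37.7016 kW


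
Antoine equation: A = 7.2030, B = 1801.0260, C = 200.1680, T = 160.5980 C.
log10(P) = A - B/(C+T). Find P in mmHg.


C+T = 360.7660
B/(C+T) = 4.9922
log10(P) = 7.2030 - 4.9922 = 2.2108
P = 10^2.2108 = 162.4697 mmHg

162.4697 mmHg


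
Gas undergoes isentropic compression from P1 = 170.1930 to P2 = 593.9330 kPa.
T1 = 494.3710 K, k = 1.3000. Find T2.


(k-1)/k = 0.2308
(P2/P1)^exp = 1.3343
T2 = 494.3710 * 1.3343 = 659.6500 K

659.6500 K


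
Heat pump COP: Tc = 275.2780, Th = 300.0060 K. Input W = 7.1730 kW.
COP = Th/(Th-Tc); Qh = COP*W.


COP = 300.0060 / 24.7280 = 12.1322
Qh = 12.1322 * 7.1730 = 87.0245 kW

COP = 12.1322, Qh = 87.0245 kW


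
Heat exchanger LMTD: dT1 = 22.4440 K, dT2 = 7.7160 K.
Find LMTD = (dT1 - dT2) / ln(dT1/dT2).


dT1/dT2 = 2.9088
ln(dT1/dT2) = 1.0677
LMTD = 14.7280 / 1.0677 = 13.7938 K

13.7938 K


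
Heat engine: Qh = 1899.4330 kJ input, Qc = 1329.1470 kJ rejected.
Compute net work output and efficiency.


W = 1899.4330 - 1329.1470 = 570.2860 kJ
eta = 570.2860 / 1899.4330 = 0.3002 = 30.0240%

W = 570.2860 kJ, eta = 30.0240%


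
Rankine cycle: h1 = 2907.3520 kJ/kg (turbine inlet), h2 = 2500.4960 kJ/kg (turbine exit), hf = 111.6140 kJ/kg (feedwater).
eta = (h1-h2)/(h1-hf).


W = 406.8560 kJ/kg
Q_in = 2795.7380 kJ/kg
eta = 0.1455 = 14.5527%

eta = 14.5527%


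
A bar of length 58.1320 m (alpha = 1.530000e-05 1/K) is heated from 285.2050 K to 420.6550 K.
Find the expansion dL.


dT = 135.4500 K
dL = 1.530000e-05 * 58.1320 * 135.4500 = 0.120472 m
L_final = 58.252472 m

dL = 0.120472 m


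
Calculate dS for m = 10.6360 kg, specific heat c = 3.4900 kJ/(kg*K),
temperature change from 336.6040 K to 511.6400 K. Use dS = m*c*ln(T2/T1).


T2/T1 = 1.5200
ln(T2/T1) = 0.4187
dS = 10.6360 * 3.4900 * 0.4187 = 15.5425 kJ/K

15.5425 kJ/K


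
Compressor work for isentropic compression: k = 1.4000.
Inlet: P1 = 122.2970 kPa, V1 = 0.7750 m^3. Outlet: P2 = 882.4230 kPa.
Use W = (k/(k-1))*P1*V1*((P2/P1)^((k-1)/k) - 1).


(k-1)/k = 0.2857
(P2/P1)^exp = 1.7588
W = 3.5000 * 122.2970 * 0.7750 * (1.7588 - 1) = 251.7185 kJ

251.7185 kJ


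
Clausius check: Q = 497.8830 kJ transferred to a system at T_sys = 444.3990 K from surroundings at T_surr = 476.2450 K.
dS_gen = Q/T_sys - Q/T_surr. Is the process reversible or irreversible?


dS_sys = 497.8830/444.3990 = 1.1204 kJ/K
dS_surr = -497.8830/476.2450 = -1.0454 kJ/K
dS_gen = 1.1204 - 1.0454 = 0.0749 kJ/K (irreversible)

dS_gen = 0.0749 kJ/K, irreversible


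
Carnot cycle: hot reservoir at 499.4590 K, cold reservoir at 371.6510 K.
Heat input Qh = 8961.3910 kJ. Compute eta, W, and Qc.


eta = 1 - 371.6510/499.4590 = 0.2559
W = 0.2559 * 8961.3910 = 2293.1561 kJ
Qc = 8961.3910 - 2293.1561 = 6668.2349 kJ

eta = 25.5893%, W = 2293.1561 kJ, Qc = 6668.2349 kJ


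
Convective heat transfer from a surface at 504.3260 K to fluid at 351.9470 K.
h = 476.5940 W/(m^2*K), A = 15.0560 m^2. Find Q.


dT = 152.3790 K
Q = 476.5940 * 15.0560 * 152.3790 = 1093410.6402 W

1093410.6402 W


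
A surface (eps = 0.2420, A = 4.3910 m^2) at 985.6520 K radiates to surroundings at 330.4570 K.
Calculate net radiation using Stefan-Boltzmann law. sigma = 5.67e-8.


T^4 = 9.4383e+11
Tsurr^4 = 1.1925e+10
Q = 0.2420 * 5.67e-8 * 4.3910 * 9.3191e+11 = 56147.9813 W

56147.9813 W


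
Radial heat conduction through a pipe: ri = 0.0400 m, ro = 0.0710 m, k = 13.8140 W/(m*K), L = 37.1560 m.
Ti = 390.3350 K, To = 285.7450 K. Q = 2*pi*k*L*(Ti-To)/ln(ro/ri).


dT = 104.5900 K
ln(ro/ri) = 0.5738
Q = 2*pi*13.8140*37.1560*104.5900 / 0.5738 = 587837.8866 W

587837.8866 W


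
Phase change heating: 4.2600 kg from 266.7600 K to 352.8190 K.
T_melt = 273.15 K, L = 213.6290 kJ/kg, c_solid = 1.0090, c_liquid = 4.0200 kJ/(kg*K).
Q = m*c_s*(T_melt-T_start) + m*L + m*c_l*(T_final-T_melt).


Q1 (sensible, solid) = 4.2600 * 1.0090 * 6.3900 = 27.4664 kJ
Q2 (latent) = 4.2600 * 213.6290 = 910.0595 kJ
Q3 (sensible, liquid) = 4.2600 * 4.0200 * 79.6690 = 1364.3476 kJ
Q_total = 2301.8735 kJ

2301.8735 kJ


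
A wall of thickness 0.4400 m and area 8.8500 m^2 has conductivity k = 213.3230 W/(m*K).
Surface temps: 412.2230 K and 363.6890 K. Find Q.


dT = 48.5340 K
Q = 213.3230 * 8.8500 * 48.5340 / 0.4400 = 208244.8945 W

208244.8945 W


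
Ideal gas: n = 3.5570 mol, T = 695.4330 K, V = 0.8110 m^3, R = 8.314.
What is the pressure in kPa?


P = nRT/V = 3.5570 * 8.314 * 695.4330 / 0.8110
= 20565.9692 / 0.8110 = 25358.7783 Pa = 25.3588 kPa

25.3588 kPa


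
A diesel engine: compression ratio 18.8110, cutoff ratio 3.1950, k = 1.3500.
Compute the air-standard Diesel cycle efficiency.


r^(k-1) = 2.7928
rc^k = 4.7977
eta = 0.5411 = 54.1107%

54.1107%


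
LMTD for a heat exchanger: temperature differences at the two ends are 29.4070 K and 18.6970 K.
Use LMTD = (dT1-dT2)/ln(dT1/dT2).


dT1/dT2 = 1.5728
ln(dT1/dT2) = 0.4529
LMTD = 10.7100 / 0.4529 = 23.6492 K

23.6492 K


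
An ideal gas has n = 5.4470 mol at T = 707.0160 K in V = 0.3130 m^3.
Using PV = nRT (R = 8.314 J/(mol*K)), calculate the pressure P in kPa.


P = nRT/V = 5.4470 * 8.314 * 707.0160 / 0.3130
= 32018.1797 / 0.3130 = 102294.5038 Pa = 102.2945 kPa

102.2945 kPa


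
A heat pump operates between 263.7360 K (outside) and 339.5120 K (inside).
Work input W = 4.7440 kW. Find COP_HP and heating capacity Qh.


COP = 339.5120 / 75.7760 = 4.4805
Qh = 4.4805 * 4.7440 = 21.2553 kW

COP = 4.4805, Qh = 21.2553 kW


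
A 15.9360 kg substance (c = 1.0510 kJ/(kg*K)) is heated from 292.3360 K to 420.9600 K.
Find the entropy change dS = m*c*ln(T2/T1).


T2/T1 = 1.4400
ln(T2/T1) = 0.3646
dS = 15.9360 * 1.0510 * 0.3646 = 6.1072 kJ/K

6.1072 kJ/K


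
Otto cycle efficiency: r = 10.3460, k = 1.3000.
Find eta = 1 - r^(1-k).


r^(k-1) = 2.0157
eta = 1 - 1/2.0157 = 0.5039 = 50.3901%

50.3901%


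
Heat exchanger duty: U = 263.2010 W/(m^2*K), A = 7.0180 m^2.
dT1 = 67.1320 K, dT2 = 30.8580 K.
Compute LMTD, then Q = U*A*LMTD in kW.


LMTD = 46.6688 K
Q = 263.2010 * 7.0180 * 46.6688 = 86203.9865 W = 86.2040 kW

86.2040 kW


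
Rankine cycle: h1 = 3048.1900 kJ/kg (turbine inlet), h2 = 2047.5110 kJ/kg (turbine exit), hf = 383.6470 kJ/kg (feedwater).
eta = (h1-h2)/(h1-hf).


W = 1000.6790 kJ/kg
Q_in = 2664.5430 kJ/kg
eta = 0.3756 = 37.5554%

eta = 37.5554%


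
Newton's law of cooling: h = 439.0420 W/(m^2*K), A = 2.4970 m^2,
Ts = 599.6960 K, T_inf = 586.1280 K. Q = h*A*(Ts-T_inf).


dT = 13.5680 K
Q = 439.0420 * 2.4970 * 13.5680 = 14874.4339 W

14874.4339 W


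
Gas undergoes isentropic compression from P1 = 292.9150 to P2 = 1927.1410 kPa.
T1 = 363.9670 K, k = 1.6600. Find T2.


(k-1)/k = 0.3976
(P2/P1)^exp = 2.1149
T2 = 363.9670 * 2.1149 = 769.7670 K

769.7670 K


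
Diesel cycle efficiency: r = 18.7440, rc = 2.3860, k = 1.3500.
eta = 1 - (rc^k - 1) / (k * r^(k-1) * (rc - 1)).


r^(k-1) = 2.7893
rc^k = 3.2349
eta = 0.5718 = 57.1796%

57.1796%


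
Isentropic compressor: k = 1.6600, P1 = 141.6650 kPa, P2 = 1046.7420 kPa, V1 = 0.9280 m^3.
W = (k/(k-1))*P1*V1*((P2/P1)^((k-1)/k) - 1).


(k-1)/k = 0.3976
(P2/P1)^exp = 2.2148
W = 2.5152 * 141.6650 * 0.9280 * (2.2148 - 1) = 401.6850 kJ

401.6850 kJ


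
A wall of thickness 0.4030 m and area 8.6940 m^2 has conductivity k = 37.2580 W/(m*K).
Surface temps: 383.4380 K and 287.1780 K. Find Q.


dT = 96.2600 K
Q = 37.2580 * 8.6940 * 96.2600 / 0.4030 = 77371.3163 W

77371.3163 W


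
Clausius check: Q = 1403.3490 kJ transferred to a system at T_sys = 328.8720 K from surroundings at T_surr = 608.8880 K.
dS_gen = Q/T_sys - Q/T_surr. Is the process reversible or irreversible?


dS_sys = 1403.3490/328.8720 = 4.2672 kJ/K
dS_surr = -1403.3490/608.8880 = -2.3048 kJ/K
dS_gen = 4.2672 - 2.3048 = 1.9624 kJ/K (irreversible)

dS_gen = 1.9624 kJ/K, irreversible


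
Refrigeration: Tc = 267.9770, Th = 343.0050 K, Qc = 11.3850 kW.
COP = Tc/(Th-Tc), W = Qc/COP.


COP = 267.9770 / 75.0280 = 3.5717
W = 11.3850 / 3.5717 = 3.1876 kW

COP = 3.5717, W = 3.1876 kW


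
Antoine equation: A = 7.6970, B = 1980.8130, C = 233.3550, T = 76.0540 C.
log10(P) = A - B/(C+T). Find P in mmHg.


C+T = 309.4090
B/(C+T) = 6.4019
log10(P) = 7.6970 - 6.4019 = 1.2951
P = 10^1.2951 = 19.7277 mmHg

19.7277 mmHg


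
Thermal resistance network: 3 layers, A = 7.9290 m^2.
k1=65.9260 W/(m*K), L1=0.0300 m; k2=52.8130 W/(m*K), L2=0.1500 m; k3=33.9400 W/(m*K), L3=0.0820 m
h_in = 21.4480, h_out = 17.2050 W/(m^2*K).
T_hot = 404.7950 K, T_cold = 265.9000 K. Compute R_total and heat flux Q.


R_conv_in = 1/(21.4480*7.9290) = 0.0059
R_1 = 0.0300/(65.9260*7.9290) = 5.7391e-05
R_2 = 0.1500/(52.8130*7.9290) = 0.0004
R_3 = 0.0820/(33.9400*7.9290) = 0.0003
R_conv_out = 1/(17.2050*7.9290) = 0.0073
R_total = 0.0139 K/W
Q = 138.8950 / 0.0139 = 9970.2620 W

R_total = 0.0139 K/W, Q = 9970.2620 W


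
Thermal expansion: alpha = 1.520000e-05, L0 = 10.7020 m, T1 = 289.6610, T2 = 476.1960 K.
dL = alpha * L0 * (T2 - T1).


dT = 186.5350 K
dL = 1.520000e-05 * 10.7020 * 186.5350 = 0.030344 m
L_final = 10.732344 m

dL = 0.030344 m


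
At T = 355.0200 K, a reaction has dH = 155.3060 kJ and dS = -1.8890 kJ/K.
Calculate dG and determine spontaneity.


T*dS = 355.0200 * -1.8890 = -670.6328 kJ
dG = 155.3060 + 670.6328 = 825.9388 kJ (non-spontaneous)

dG = 825.9388 kJ, non-spontaneous


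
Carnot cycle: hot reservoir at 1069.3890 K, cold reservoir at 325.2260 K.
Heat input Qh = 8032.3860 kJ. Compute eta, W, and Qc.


eta = 1 - 325.2260/1069.3890 = 0.6959
W = 0.6959 * 8032.3860 = 5589.5511 kJ
Qc = 8032.3860 - 5589.5511 = 2442.8349 kJ

eta = 69.5877%, W = 5589.5511 kJ, Qc = 2442.8349 kJ


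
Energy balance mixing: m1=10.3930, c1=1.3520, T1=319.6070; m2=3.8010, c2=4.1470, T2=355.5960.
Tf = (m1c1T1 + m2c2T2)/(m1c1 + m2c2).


num = 10096.0751
den = 29.8141
Tf = 338.6344 K

338.6344 K


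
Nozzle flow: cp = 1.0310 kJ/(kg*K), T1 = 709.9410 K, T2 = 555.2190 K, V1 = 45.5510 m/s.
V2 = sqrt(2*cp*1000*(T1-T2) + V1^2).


dT = 154.7220 K
2*cp*1000*dT = 319036.7640
V1^2 = 2074.8936
V2 = sqrt(321111.6576) = 566.6671 m/s

566.6671 m/s


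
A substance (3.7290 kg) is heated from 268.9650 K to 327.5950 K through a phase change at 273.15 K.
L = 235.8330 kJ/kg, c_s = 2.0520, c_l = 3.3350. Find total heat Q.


Q1 (sensible, solid) = 3.7290 * 2.0520 * 4.1850 = 32.0232 kJ
Q2 (latent) = 3.7290 * 235.8330 = 879.4213 kJ
Q3 (sensible, liquid) = 3.7290 * 3.3350 * 54.4450 = 677.0897 kJ
Q_total = 1588.5342 kJ

1588.5342 kJ


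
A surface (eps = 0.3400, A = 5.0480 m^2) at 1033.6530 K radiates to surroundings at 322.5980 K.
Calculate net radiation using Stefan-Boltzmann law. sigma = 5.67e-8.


T^4 = 1.1416e+12
Tsurr^4 = 1.0830e+10
Q = 0.3400 * 5.67e-8 * 5.0480 * 1.1307e+12 = 110037.4204 W

110037.4204 W


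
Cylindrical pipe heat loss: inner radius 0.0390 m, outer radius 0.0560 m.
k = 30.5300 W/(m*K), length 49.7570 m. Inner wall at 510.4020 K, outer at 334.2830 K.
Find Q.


dT = 176.1190 K
ln(ro/ri) = 0.3618
Q = 2*pi*30.5300*49.7570*176.1190 / 0.3618 = 4646334.3553 W

4646334.3553 W


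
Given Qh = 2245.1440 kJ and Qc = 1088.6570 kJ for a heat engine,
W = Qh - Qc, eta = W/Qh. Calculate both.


W = 2245.1440 - 1088.6570 = 1156.4870 kJ
eta = 1156.4870 / 2245.1440 = 0.5151 = 51.5106%

W = 1156.4870 kJ, eta = 51.5106%


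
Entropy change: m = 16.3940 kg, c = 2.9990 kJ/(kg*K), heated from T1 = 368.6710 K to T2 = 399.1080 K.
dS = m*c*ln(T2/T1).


T2/T1 = 1.0826
ln(T2/T1) = 0.0793
dS = 16.3940 * 2.9990 * 0.0793 = 3.9002 kJ/K

3.9002 kJ/K


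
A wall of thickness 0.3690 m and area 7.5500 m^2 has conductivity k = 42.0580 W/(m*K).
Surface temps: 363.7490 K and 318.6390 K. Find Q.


dT = 45.1100 K
Q = 42.0580 * 7.5500 * 45.1100 / 0.3690 = 38818.7931 W

38818.7931 W


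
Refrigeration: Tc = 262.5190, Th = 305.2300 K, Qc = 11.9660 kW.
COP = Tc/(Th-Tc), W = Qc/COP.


COP = 262.5190 / 42.7110 = 6.1464
W = 11.9660 / 6.1464 = 1.9468 kW

COP = 6.1464, W = 1.9468 kW


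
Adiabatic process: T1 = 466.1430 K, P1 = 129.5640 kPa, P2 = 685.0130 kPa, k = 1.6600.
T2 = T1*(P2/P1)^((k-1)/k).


(k-1)/k = 0.3976
(P2/P1)^exp = 1.9388
T2 = 466.1430 * 1.9388 = 903.7790 K

903.7790 K


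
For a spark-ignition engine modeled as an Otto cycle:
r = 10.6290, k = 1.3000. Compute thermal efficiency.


r^(k-1) = 2.0321
eta = 1 - 1/2.0321 = 0.5079 = 50.7901%

50.7901%


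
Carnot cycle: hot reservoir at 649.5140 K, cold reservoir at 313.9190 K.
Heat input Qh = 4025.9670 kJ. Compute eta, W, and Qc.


eta = 1 - 313.9190/649.5140 = 0.5167
W = 0.5167 * 4025.9670 = 2080.1621 kJ
Qc = 4025.9670 - 2080.1621 = 1945.8049 kJ

eta = 51.6686%, W = 2080.1621 kJ, Qc = 1945.8049 kJ


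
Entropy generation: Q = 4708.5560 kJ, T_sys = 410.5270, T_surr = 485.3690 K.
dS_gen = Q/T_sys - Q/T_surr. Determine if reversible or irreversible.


dS_sys = 4708.5560/410.5270 = 11.4695 kJ/K
dS_surr = -4708.5560/485.3690 = -9.7010 kJ/K
dS_gen = 11.4695 - 9.7010 = 1.7686 kJ/K (irreversible)

dS_gen = 1.7686 kJ/K, irreversible


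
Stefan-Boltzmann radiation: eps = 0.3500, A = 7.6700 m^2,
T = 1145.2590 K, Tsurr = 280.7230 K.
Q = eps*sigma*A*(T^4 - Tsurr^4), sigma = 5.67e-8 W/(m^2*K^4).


T^4 = 1.7203e+12
Tsurr^4 = 6.2103e+09
Q = 0.3500 * 5.67e-8 * 7.6700 * 1.7141e+12 = 260909.9955 W

260909.9955 W


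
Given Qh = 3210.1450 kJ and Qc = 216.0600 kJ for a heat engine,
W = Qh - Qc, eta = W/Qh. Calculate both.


W = 3210.1450 - 216.0600 = 2994.0850 kJ
eta = 2994.0850 / 3210.1450 = 0.9327 = 93.2695%

W = 2994.0850 kJ, eta = 93.2695%


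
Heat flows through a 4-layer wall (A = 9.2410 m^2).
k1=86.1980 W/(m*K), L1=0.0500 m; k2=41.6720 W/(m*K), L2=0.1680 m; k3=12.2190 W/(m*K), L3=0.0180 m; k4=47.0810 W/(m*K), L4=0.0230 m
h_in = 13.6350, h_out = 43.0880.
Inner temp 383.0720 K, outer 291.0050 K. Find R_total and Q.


R_conv_in = 1/(13.6350*9.2410) = 0.0079
R_1 = 0.0500/(86.1980*9.2410) = 6.2770e-05
R_2 = 0.1680/(41.6720*9.2410) = 0.0004
R_3 = 0.0180/(12.2190*9.2410) = 0.0002
R_4 = 0.0230/(47.0810*9.2410) = 5.2864e-05
R_conv_out = 1/(43.0880*9.2410) = 0.0025
R_total = 0.0112 K/W
Q = 92.0670 / 0.0112 = 8250.3228 W

R_total = 0.0112 K/W, Q = 8250.3228 W


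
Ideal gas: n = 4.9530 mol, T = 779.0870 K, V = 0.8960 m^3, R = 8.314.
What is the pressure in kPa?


P = nRT/V = 4.9530 * 8.314 * 779.0870 / 0.8960
= 32082.2121 / 0.8960 = 35806.0403 Pa = 35.8060 kPa

35.8060 kPa


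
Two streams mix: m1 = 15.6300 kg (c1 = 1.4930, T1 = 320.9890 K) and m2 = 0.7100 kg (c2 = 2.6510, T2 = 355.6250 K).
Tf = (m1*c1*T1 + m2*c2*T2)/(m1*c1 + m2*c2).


num = 8159.8286
den = 25.2178
Tf = 323.5742 K

323.5742 K


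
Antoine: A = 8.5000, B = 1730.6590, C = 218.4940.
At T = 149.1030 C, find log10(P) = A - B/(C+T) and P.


C+T = 367.5970
B/(C+T) = 4.7080
log10(P) = 8.5000 - 4.7080 = 3.7920
P = 10^3.7920 = 6193.9326 mmHg

6193.9326 mmHg


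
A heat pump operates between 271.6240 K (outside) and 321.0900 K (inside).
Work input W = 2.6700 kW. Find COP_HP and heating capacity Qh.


COP = 321.0900 / 49.4660 = 6.4911
Qh = 6.4911 * 2.6700 = 17.3313 kW

COP = 6.4911, Qh = 17.3313 kW


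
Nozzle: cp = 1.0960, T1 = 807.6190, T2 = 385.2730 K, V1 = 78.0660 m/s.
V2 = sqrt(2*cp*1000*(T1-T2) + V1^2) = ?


dT = 422.3460 K
2*cp*1000*dT = 925782.4320
V1^2 = 6094.3004
V2 = sqrt(931876.7324) = 965.3376 m/s

965.3376 m/s
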